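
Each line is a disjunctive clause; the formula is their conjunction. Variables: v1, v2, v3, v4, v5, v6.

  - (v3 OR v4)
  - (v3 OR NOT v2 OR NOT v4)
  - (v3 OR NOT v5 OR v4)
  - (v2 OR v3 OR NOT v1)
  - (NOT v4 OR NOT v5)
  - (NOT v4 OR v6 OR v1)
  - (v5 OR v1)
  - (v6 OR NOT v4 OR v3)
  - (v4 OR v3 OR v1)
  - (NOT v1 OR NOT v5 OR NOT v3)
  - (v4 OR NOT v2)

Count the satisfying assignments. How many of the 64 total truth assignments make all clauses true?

8

Case analysis on v4 and v3:
  v4=1, v3=1: remaining (v1,v2,v5,v6) ∈ {(1,0,0,0); (1,0,0,1); (1,1,0,0); (1,1,0,1)} — 4.
  v4=1, v3=0: a clause becomes empty — 0.
  v4=0, v3=1: remaining (v1,v2,v5,v6) ∈ {(0,0,1,0); (0,0,1,1); (1,0,0,0); (1,0,0,1)} — 4.
  v4=0, v3=0: a clause becomes empty — 0.
Total: 4 + 0 + 4 + 0 = 8.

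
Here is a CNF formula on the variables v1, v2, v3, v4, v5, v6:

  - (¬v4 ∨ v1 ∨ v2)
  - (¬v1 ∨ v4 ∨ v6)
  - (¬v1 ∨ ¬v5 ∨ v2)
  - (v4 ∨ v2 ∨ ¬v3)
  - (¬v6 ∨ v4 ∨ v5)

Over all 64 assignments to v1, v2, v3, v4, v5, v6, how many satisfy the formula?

31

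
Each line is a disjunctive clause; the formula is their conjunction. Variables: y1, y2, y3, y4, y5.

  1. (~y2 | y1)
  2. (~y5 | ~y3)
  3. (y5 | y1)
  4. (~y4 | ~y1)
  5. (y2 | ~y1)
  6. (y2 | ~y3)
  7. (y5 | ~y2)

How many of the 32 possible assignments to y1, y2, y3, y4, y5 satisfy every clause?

3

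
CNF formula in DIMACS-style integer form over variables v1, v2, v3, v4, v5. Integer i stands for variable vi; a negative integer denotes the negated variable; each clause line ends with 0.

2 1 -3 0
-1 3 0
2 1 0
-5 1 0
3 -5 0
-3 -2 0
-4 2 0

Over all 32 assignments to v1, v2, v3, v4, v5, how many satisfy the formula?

Satisfying assignments:
  v1=0 v2=1 v3=0 v4=0 v5=0
  v1=0 v2=1 v3=0 v4=1 v5=0
  v1=1 v2=0 v3=1 v4=0 v5=0
  v1=1 v2=0 v3=1 v4=0 v5=1
That's 4 in total.

4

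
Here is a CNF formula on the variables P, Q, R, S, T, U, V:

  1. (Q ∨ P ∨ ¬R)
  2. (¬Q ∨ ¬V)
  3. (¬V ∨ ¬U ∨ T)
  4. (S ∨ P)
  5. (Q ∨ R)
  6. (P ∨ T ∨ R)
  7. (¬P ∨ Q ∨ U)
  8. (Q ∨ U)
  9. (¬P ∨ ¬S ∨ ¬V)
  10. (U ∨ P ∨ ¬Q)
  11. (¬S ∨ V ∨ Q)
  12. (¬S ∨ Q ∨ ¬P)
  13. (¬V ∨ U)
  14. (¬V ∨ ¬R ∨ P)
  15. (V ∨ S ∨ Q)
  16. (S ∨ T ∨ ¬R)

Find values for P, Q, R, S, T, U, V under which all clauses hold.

Branch on P: take P = True.
Set Q = True and propagate.
  then V is forced to False.
Set R = False and propagate.
S, T, U are now unconstrained; take S = False, T = False, U = False.

P=True  Q=True  R=False  S=False  T=False  U=False  V=False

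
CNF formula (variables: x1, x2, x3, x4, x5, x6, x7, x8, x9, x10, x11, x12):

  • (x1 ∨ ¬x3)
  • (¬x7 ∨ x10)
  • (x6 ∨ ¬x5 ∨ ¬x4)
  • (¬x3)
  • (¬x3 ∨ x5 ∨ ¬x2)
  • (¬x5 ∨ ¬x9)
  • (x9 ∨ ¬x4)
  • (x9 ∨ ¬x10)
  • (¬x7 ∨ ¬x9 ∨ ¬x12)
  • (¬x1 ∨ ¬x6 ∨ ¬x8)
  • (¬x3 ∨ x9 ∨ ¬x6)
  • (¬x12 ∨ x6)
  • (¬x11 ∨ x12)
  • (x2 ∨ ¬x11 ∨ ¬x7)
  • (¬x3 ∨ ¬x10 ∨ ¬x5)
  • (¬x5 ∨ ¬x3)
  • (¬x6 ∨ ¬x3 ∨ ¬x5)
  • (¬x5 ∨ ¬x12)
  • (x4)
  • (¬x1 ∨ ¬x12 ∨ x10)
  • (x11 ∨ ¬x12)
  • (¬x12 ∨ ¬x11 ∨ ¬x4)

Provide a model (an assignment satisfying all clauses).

x1=T, x2=F, x3=F, x4=T, x5=F, x6=T, x7=F, x8=F, x9=T, x10=F, x11=F, x12=F

Check each clause:
  1. (x1 ∨ ¬x3) — x1 is true.
  2. (¬x7 ∨ x10) — ¬x7 is true.
  3. (¬x5 ∨ ¬x4 ∨ x6) — ¬x5 is true.
  4. (¬x3) — ¬x3 is true.
  5. (¬x3 ∨ ¬x2 ∨ x5) — ¬x3 is true.
  6. (¬x5 ∨ ¬x9) — ¬x5 is true.
  7. (x9 ∨ ¬x4) — x9 is true.
  8. (x9 ∨ ¬x10) — x9 is true.
  9. (¬x7 ∨ ¬x12 ∨ ¬x9) — ¬x7 is true.
  10. (¬x1 ∨ ¬x8 ∨ ¬x6) — ¬x8 is true.
  11. (¬x3 ∨ ¬x6 ∨ x9) — x9 is true.
  12. (x6 ∨ ¬x12) — ¬x12 is true.
  13. (¬x11 ∨ x12) — ¬x11 is true.
  14. (¬x7 ∨ ¬x11 ∨ x2) — ¬x7 is true.
  15. (¬x10 ∨ ¬x5 ∨ ¬x3) — ¬x5 is true.
  16. (¬x3 ∨ ¬x5) — ¬x5 is true.
  17. (¬x5 ∨ ¬x3 ∨ ¬x6) — ¬x5 is true.
  18. (¬x5 ∨ ¬x12) — ¬x5 is true.
  19. (x4) — x4 is true.
  20. (¬x12 ∨ ¬x1 ∨ x10) — ¬x12 is true.
  21. (x11 ∨ ¬x12) — ¬x12 is true.
  22. (¬x11 ∨ ¬x12 ∨ ¬x4) — ¬x12 is true.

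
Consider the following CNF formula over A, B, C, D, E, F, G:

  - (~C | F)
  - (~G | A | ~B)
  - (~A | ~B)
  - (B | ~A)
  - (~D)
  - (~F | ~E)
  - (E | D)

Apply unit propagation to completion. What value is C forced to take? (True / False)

(~D) is a unit clause: D = False.
From (D | E) and D = False: E = True.
(~F | ~E): since E = True, the clause reduces to (~F). F = False.
(~C | F): since F = False, the clause reduces to (~C). C = False.

False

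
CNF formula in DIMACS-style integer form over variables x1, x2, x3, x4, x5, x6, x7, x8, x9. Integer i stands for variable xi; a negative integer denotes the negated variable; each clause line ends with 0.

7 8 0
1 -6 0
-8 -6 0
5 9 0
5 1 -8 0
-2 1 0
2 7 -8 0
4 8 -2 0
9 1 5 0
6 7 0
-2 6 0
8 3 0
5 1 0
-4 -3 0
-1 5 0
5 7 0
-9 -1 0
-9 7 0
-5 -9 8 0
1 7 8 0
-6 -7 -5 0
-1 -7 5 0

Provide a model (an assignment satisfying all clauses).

x1=F, x2=F, x3=F, x4=T, x5=T, x6=F, x7=T, x8=T, x9=F

Set x1 = False and propagate.
  then x6 is forced to False.
  then x2 is forced to False.
  then x7 is forced to True.
  then x5 is forced to True.
Branch on x3: take x3 = False.
  then x8 is forced to True.
x4, x9 are now unconstrained; take x4 = True, x9 = False.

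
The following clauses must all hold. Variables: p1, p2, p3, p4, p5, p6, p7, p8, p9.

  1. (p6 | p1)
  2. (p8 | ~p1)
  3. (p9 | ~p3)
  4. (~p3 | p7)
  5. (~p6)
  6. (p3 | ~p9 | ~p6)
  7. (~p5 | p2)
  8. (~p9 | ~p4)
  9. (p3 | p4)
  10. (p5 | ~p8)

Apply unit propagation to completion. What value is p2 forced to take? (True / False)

True

Unit clause (~p6) sets p6 = False.
From (p6 | p1) and p6 = False: p1 = True.
(p8 | ~p1) with p1 = True leaves only p8, so p8 = True.
(p5 | ~p8) with p8 = True leaves only p5, so p5 = True.
From (p2 | ~p5) and p5 = True: p2 = True.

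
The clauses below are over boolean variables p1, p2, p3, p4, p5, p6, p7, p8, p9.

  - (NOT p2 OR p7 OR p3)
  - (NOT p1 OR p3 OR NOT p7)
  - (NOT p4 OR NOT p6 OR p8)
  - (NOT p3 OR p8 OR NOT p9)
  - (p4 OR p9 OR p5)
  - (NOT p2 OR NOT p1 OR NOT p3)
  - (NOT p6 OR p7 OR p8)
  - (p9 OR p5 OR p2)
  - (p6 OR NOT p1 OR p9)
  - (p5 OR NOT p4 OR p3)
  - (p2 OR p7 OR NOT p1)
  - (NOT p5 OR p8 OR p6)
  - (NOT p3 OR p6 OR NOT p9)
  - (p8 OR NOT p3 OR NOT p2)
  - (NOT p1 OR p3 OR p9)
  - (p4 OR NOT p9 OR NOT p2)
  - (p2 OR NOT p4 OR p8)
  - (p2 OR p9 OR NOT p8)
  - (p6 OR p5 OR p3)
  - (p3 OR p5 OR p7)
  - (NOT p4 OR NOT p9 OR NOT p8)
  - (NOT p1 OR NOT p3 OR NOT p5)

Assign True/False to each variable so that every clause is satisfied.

p1 = False, p2 = False, p3 = False, p4 = False, p5 = True, p6 = True, p7 = True, p8 = False, p9 = True

p1 occurs only negated in the remaining clauses — set p1 = False.
Set p2 = False and propagate.
For the remaining variables, p3 = False, p4 = False, p5 = True, p6 = True, p7 = True, p8 = False, p9 = True works.
Every clause has at least one true literal under this assignment.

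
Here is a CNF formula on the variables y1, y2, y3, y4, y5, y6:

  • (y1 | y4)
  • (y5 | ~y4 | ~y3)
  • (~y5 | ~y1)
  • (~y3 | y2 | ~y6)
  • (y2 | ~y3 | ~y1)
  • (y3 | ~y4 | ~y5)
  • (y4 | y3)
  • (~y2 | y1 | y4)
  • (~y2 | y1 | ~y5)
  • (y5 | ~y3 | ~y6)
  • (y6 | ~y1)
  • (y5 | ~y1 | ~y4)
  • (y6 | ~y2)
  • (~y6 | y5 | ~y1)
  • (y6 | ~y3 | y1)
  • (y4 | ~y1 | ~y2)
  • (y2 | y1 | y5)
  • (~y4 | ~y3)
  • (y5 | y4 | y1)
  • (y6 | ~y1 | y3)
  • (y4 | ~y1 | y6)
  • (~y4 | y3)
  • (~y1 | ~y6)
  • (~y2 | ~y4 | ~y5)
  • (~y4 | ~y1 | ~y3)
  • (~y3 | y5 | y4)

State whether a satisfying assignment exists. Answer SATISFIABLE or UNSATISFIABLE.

UNSATISFIABLE

y1 = True:
  propagation gives y5=False, y6=True; an empty clause results — contradiction.
y1 = False:
  propagation gives y4=True, y3=False; an empty clause results — contradiction.
Every branch closes, so no satisfying assignment exists.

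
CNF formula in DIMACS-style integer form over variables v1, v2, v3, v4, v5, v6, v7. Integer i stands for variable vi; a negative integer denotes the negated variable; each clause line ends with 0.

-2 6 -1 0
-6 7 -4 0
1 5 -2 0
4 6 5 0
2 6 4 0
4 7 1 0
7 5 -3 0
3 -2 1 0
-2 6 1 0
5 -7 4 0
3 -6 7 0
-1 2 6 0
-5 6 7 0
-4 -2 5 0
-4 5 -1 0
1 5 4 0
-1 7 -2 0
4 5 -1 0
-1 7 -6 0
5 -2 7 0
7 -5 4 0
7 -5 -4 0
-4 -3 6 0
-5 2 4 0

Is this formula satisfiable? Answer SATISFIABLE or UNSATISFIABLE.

SATISFIABLE

Branch on v1: take v1 = False.
The remaining clauses are satisfied by v2 = False, v3 = False, v4 = True, v5 = False, v6 = False, v7 = False.
Every clause has at least one true literal under this assignment.
So v1=False, v2=False, v3=False, v4=True, v5=False, v6=False, v7=False is a satisfying assignment.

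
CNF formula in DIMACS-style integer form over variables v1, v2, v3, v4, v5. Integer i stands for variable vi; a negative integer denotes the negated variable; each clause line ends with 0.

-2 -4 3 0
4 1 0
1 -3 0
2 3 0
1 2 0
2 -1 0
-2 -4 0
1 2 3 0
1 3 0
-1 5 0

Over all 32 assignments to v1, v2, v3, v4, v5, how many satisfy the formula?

2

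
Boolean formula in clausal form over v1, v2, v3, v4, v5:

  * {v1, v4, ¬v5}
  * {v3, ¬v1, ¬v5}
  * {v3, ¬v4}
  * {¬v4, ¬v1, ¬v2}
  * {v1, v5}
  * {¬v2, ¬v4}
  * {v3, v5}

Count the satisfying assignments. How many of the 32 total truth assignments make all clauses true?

7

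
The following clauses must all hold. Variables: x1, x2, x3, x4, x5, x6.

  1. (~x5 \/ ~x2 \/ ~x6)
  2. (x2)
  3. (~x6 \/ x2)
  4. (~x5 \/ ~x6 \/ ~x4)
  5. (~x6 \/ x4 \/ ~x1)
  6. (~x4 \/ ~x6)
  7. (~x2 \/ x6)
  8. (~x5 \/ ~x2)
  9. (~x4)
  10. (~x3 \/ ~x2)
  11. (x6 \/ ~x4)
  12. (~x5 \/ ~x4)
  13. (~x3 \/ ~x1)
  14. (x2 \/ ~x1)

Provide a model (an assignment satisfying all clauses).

x1=F, x2=T, x3=F, x4=F, x5=F, x6=T

Check each clause:
  1. (~x2 \/ ~x6 \/ ~x5) — ~x5 is true.
  2. (x2) — x2 is true.
  3. (~x6 \/ x2) — x2 is true.
  4. (~x4 \/ ~x6 \/ ~x5) — ~x5 is true.
  5. (~x1 \/ x4 \/ ~x6) — ~x1 is true.
  6. (~x4 \/ ~x6) — ~x4 is true.
  7. (~x2 \/ x6) — x6 is true.
  8. (~x2 \/ ~x5) — ~x5 is true.
  9. (~x4) — ~x4 is true.
  10. (~x3 \/ ~x2) — ~x3 is true.
  11. (~x4 \/ x6) — ~x4 is true.
  12. (~x5 \/ ~x4) — ~x5 is true.
  13. (~x3 \/ ~x1) — ~x3 is true.
  14. (x2 \/ ~x1) — x2 is true.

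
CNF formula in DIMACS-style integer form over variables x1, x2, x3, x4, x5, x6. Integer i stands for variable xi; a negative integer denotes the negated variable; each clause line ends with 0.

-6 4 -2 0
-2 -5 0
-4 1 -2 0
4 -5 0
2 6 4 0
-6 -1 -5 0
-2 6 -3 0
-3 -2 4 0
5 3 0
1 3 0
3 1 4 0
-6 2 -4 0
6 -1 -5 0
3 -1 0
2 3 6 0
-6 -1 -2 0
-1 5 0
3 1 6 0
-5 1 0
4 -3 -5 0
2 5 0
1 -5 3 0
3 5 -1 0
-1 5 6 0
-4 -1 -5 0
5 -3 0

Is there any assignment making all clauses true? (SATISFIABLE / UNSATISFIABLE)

UNSATISFIABLE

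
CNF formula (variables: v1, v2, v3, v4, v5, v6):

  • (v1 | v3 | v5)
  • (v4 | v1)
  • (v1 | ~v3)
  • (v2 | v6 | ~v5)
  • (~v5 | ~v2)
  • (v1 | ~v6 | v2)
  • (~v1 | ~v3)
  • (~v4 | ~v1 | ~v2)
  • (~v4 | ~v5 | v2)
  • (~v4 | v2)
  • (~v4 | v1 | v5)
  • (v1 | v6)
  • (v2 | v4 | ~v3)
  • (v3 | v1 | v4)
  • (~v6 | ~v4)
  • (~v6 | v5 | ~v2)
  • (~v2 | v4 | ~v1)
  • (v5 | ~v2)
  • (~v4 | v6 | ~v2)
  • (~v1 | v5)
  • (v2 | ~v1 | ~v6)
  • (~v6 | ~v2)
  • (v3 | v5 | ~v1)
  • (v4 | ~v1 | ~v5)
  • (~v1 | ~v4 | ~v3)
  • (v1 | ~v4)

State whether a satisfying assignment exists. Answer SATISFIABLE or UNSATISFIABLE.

UNSATISFIABLE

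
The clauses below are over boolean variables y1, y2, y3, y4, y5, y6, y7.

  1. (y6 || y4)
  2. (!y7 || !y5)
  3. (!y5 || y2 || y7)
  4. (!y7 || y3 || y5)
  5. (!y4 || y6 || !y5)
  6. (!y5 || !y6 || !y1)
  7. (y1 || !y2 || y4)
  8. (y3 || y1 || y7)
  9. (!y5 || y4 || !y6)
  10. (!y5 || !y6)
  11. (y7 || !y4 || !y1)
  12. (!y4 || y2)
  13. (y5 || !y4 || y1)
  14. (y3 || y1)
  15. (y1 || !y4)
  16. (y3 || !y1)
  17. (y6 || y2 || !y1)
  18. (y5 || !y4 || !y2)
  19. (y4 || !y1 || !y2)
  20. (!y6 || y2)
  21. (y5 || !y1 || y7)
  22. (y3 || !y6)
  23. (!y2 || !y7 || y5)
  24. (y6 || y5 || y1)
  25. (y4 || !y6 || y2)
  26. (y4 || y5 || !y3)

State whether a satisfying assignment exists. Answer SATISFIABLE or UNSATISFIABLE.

UNSATISFIABLE

y5 = True:
  propagation gives y7=False, y2=True, y6=False, y4=True; an empty clause results — contradiction.
y5 = False:
  y1 = True:
    propagation gives y3=True, y7=True, y2=False, y4=False; an empty clause results — contradiction.
  y1 = False:
    propagation gives y4=False, y6=True, y2=False; an empty clause results — contradiction.
Every branch closes, so no satisfying assignment exists.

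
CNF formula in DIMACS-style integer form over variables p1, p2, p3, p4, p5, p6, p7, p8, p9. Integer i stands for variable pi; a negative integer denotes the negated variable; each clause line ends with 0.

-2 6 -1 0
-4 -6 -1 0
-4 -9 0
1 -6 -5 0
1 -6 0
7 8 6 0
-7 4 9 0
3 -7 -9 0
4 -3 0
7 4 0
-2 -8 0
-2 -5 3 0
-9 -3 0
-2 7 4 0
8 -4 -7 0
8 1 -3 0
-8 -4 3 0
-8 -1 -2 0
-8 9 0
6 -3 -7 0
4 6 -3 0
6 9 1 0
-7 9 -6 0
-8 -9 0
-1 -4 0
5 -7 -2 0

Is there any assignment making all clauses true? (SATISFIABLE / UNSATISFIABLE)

UNSATISFIABLE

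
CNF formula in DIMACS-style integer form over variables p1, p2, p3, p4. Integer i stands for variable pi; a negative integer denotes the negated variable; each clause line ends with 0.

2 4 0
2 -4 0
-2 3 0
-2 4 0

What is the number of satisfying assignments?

The models are:
  p1=0 p2=1 p3=1 p4=1
  p1=1 p2=1 p3=1 p4=1
That's 2 in total.

2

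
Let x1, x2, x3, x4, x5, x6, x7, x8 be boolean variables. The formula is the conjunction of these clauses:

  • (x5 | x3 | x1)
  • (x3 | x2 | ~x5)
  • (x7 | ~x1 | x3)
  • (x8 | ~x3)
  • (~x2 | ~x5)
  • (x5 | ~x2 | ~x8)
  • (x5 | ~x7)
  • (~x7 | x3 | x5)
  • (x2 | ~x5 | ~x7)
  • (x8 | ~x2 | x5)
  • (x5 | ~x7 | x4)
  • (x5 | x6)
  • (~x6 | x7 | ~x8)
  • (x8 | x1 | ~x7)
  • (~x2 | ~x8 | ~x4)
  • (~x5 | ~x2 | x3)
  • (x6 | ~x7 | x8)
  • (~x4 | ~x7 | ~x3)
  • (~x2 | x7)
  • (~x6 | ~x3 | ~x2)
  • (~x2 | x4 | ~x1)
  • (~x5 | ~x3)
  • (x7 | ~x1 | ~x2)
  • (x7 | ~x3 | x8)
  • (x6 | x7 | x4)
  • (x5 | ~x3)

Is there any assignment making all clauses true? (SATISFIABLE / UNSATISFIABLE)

x5 = True:
  propagation gives x2=False, x3=True; an empty clause results — contradiction.
x5 = False:
  propagation gives x7=False, x6=True, x8=False, x3=False; an empty clause results — contradiction.
Every branch closes, so no satisfying assignment exists.

UNSATISFIABLE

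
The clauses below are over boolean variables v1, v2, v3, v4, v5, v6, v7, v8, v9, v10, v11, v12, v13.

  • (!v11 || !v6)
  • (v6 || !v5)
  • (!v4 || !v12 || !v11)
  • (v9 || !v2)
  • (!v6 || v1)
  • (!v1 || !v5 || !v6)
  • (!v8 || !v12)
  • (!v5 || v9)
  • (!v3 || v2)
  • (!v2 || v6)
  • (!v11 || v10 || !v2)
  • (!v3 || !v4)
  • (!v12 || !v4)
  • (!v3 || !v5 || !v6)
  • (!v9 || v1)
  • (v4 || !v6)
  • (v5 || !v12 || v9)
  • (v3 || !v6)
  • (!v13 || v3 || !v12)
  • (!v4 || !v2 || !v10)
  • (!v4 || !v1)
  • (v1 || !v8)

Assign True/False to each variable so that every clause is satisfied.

Pure literal: v8 appears only negated; assign v8 = False.
Pure literal: v12 appears only negated; assign v12 = False.
Branch on v1: take v1 = False.
  then v6 is forced to False.
  then v5 is forced to False.
  then v2 is forced to False.
  then v3 is forced to False.
  then v9 is forced to False.
v4, v7, v10, v11, v13 are now unconstrained; take v4 = False, v7 = True, v10 = False, v11 = True, v13 = False.
Every clause has at least one true literal under this assignment.

v1=0, v2=0, v3=0, v4=0, v5=0, v6=0, v7=1, v8=0, v9=0, v10=0, v11=1, v12=0, v13=0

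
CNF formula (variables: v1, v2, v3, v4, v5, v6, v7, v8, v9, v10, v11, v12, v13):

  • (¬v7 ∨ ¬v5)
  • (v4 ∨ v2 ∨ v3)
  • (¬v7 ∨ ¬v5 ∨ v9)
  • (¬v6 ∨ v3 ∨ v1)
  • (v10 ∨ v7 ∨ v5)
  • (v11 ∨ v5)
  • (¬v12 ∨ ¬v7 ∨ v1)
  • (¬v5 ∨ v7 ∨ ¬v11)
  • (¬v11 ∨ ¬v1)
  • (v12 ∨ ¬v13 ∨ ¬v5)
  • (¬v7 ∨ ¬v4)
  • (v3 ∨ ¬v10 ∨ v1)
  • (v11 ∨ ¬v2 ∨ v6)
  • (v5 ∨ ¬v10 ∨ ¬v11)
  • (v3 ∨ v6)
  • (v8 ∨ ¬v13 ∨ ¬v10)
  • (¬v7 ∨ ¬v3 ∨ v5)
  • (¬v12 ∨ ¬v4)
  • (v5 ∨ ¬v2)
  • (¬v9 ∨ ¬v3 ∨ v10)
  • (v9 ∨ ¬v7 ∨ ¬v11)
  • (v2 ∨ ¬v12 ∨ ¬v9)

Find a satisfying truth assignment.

v1=False  v2=False  v3=True  v4=False  v5=True  v6=True  v7=False  v8=False  v9=False  v10=False  v11=False  v12=True  v13=True

Check each clause:
  1. (¬v7 ∨ ¬v5) — ¬v7 is true.
  2. (v2 ∨ v4 ∨ v3) — v3 is true.
  3. (¬v7 ∨ v9 ∨ ¬v5) — ¬v7 is true.
  4. (v1 ∨ ¬v6 ∨ v3) — v3 is true.
  5. (v5 ∨ v10 ∨ v7) — v5 is true.
  6. (v5 ∨ v11) — v5 is true.
  7. (¬v12 ∨ ¬v7 ∨ v1) — ¬v7 is true.
  8. (¬v5 ∨ v7 ∨ ¬v11) — ¬v11 is true.
  9. (¬v11 ∨ ¬v1) — ¬v11 is true.
  10. (¬v13 ∨ ¬v5 ∨ v12) — v12 is true.
  11. (¬v7 ∨ ¬v4) — ¬v7 is true.
  12. (v1 ∨ v3 ∨ ¬v10) — v3 is true.
  13. (v6 ∨ ¬v2 ∨ v11) — v6 is true.
  14. (¬v10 ∨ v5 ∨ ¬v11) — v5 is true.
  15. (v6 ∨ v3) — v3 is true.
  16. (v8 ∨ ¬v10 ∨ ¬v13) — ¬v10 is true.
  17. (v5 ∨ ¬v7 ∨ ¬v3) — v5 is true.
  18. (¬v4 ∨ ¬v12) — ¬v4 is true.
  19. (¬v2 ∨ v5) — v5 is true.
  20. (¬v3 ∨ ¬v9 ∨ v10) — ¬v9 is true.
  21. (¬v11 ∨ v9 ∨ ¬v7) — ¬v11 is true.
  22. (¬v9 ∨ ¬v12 ∨ v2) — ¬v9 is true.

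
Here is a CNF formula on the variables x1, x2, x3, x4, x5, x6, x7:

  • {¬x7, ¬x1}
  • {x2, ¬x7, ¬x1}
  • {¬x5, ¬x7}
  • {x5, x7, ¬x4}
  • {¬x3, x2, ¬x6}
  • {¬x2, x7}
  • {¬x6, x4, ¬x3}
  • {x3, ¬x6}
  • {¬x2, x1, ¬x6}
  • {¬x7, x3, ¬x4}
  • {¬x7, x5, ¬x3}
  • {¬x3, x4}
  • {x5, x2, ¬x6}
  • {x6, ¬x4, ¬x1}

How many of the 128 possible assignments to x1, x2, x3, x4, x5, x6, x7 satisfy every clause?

Split on x7, then x3.
  x7=1, x3=1: a clause becomes empty — 0.
  x7=1, x3=0: remaining (x1,x2,x4,x5,x6) ∈ {(0,0,0,0,0); (0,1,0,0,0)} — 2.
  x7=0, x3=1: remaining (x1,x2,x4,x5,x6) ∈ {(0,0,1,1,0)} — 1.
  x7=0, x3=0: 5 of the 32 assignments to (x1,x2,x4,x5,x6) work.
Total: 0 + 2 + 1 + 5 = 8.

8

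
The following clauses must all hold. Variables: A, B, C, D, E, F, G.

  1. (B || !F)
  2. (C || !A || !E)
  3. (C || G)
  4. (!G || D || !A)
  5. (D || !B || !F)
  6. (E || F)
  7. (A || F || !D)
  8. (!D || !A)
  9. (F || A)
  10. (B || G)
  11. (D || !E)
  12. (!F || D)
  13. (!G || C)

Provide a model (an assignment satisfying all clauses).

A=F, B=T, C=T, D=T, E=F, F=T, G=T

Check each clause:
  1. (B || !F) — B is true.
  2. (C || !A || !E) — C is true.
  3. (C || G) — C is true.
  4. (D || !A || !G) — D is true.
  5. (!B || D || !F) — D is true.
  6. (E || F) — F is true.
  7. (F || A || !D) — F is true.
  8. (!D || !A) — !A is true.
  9. (A || F) — F is true.
  10. (G || B) — B is true.
  11. (D || !E) — !E is true.
  12. (!F || D) — D is true.
  13. (C || !G) — C is true.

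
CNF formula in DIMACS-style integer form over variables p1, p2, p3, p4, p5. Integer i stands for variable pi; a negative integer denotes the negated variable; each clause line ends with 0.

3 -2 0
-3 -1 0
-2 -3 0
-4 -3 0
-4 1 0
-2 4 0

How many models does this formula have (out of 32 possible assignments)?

Satisfying assignments:
  p1=0 p2=0 p3=0 p4=0 p5=0
  p1=0 p2=0 p3=0 p4=0 p5=1
  p1=0 p2=0 p3=1 p4=0 p5=0
  p1=0 p2=0 p3=1 p4=0 p5=1
  p1=1 p2=0 p3=0 p4=0 p5=0
  p1=1 p2=0 p3=0 p4=0 p5=1
  p1=1 p2=0 p3=0 p4=1 p5=0
  p1=1 p2=0 p3=0 p4=1 p5=1
That's 8 in total.

8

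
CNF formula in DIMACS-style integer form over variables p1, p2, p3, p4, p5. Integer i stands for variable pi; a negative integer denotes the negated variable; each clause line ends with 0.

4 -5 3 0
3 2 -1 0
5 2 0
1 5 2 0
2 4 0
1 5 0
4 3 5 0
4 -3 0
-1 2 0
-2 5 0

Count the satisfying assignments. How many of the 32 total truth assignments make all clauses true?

6

Satisfying assignments:
  p1=F p2=F p3=F p4=T p5=T
  p1=F p2=F p3=T p4=T p5=T
  p1=F p2=T p3=F p4=T p5=T
  p1=F p2=T p3=T p4=T p5=T
  p1=T p2=T p3=F p4=T p5=T
  p1=T p2=T p3=T p4=T p5=T
That's 6 in total.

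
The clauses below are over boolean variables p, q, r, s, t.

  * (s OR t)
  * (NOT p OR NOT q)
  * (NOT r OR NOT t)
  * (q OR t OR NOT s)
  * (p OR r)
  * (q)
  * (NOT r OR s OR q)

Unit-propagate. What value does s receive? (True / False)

True

(q) is a unit clause: q = True.
(NOT p OR NOT q): since q = True, the clause reduces to (NOT p). p = False.
In (r OR p), p is now false; r must hold, so r = True.
(NOT r OR NOT t): since r = True, the clause reduces to (NOT t). t = False.
From (s OR t) and t = False: s = True.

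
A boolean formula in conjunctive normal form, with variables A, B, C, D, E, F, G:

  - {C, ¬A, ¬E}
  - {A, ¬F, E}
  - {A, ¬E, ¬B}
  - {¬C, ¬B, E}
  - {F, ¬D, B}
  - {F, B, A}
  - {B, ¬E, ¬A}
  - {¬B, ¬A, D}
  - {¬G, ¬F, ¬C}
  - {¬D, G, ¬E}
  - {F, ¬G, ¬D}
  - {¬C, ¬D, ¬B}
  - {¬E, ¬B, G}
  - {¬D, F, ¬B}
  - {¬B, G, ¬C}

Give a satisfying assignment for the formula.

A=0, B=0, C=0, D=0, E=1, F=1, G=0

Set A = False and propagate.
Try B = False.
  then F is forced to True.
  then E is forced to True.
Try C = False.
For the remaining variables, D = False, G = False works.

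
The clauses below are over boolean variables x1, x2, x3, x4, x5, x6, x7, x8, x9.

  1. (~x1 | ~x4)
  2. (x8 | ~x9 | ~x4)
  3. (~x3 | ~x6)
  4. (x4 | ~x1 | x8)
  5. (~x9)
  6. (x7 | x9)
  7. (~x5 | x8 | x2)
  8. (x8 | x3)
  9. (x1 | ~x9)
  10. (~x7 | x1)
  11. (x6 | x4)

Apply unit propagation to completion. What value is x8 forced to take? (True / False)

(~x9) stands alone — x9 = False.
From (x7 | x9) and x9 = False: x7 = True.
(~x7 | x1): since x7 = True, the clause reduces to (x1). x1 = True.
(~x4 | ~x1): since x1 = True, the clause reduces to (~x4). x4 = False.
In (x8 | x4 | ~x1), x4, ~x1 are now false; x8 must hold, so x8 = True.

True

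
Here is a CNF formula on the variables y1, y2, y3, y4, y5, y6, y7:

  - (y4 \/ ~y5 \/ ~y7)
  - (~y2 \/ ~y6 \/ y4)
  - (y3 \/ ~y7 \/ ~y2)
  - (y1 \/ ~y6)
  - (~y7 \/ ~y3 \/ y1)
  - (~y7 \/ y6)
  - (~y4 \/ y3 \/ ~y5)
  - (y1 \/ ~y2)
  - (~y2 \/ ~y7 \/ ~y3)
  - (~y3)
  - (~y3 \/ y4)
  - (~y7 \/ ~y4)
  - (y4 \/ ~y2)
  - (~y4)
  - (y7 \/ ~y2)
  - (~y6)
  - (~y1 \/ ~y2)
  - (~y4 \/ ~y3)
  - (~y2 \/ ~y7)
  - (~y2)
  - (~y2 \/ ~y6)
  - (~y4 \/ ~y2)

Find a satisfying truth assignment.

y1=True, y2=False, y3=False, y4=False, y5=True, y6=False, y7=False

Check each clause:
  1. (~y5 \/ ~y7 \/ y4) — ~y7 is true.
  2. (~y6 \/ ~y2 \/ y4) — ~y6 is true.
  3. (y3 \/ ~y2 \/ ~y7) — ~y7 is true.
  4. (~y6 \/ y1) — y1 is true.
  5. (~y7 \/ ~y3 \/ y1) — y1 is true.
  6. (~y7 \/ y6) — ~y7 is true.
  7. (~y5 \/ y3 \/ ~y4) — ~y4 is true.
  8. (y1 \/ ~y2) — y1 is true.
  9. (~y3 \/ ~y2 \/ ~y7) — ~y7 is true.
  10. (~y3) — ~y3 is true.
  11. (y4 \/ ~y3) — ~y3 is true.
  12. (~y4 \/ ~y7) — ~y7 is true.
  13. (y4 \/ ~y2) — ~y2 is true.
  14. (~y4) — ~y4 is true.
  15. (~y2 \/ y7) — ~y2 is true.
  16. (~y6) — ~y6 is true.
  17. (~y1 \/ ~y2) — ~y2 is true.
  18. (~y4 \/ ~y3) — ~y4 is true.
  19. (~y2 \/ ~y7) — ~y7 is true.
  20. (~y2) — ~y2 is true.
  21. (~y6 \/ ~y2) — ~y6 is true.
  22. (~y4 \/ ~y2) — ~y4 is true.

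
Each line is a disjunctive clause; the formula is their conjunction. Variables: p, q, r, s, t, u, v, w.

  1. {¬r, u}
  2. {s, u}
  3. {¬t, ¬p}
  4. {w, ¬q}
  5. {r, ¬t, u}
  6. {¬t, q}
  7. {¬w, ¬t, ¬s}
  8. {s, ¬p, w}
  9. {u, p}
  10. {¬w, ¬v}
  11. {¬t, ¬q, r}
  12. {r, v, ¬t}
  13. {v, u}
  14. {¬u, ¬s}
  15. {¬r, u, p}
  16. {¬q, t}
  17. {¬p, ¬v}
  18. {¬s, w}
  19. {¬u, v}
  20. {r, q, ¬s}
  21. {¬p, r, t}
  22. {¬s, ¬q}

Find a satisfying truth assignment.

p=False, q=False, r=True, s=False, t=False, u=True, v=True, w=False

Check each clause:
  1. {¬r, u} — u is true.
  2. {s, u} — u is true.
  3. {¬t, ¬p} — ¬t is true.
  4. {w, ¬q} — ¬q is true.
  5. {¬t, u, r} — r is true.
  6. {q, ¬t} — ¬t is true.
  7. {¬w, ¬s, ¬t} — ¬w is true.
  8. {w, ¬p, s} — ¬p is true.
  9. {u, p} — u is true.
  10. {¬w, ¬v} — ¬w is true.
  11. {r, ¬q, ¬t} — r is true.
  12. {¬t, r, v} — r is true.
  13. {v, u} — u is true.
  14. {¬s, ¬u} — ¬s is true.
  15. {p, ¬r, u} — u is true.
  16. {¬q, t} — ¬q is true.
  17. {¬p, ¬v} — ¬p is true.
  18. {¬s, w} — ¬s is true.
  19. {v, ¬u} — v is true.
  20. {¬s, q, r} — r is true.
  21. {r, t, ¬p} — r is true.
  22. {¬q, ¬s} — ¬s is true.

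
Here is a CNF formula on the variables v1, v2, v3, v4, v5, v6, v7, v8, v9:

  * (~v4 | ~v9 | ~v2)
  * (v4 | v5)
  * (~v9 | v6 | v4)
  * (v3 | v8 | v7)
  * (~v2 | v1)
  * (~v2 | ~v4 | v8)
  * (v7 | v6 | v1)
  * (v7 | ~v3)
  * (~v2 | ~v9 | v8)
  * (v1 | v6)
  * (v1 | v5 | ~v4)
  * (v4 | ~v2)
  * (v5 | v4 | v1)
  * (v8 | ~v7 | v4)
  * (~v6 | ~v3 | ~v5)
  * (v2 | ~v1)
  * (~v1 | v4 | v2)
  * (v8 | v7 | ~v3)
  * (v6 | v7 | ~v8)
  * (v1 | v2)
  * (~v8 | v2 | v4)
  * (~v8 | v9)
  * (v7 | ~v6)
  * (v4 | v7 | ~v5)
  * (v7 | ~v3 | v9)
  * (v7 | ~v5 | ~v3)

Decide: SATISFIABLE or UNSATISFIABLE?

UNSATISFIABLE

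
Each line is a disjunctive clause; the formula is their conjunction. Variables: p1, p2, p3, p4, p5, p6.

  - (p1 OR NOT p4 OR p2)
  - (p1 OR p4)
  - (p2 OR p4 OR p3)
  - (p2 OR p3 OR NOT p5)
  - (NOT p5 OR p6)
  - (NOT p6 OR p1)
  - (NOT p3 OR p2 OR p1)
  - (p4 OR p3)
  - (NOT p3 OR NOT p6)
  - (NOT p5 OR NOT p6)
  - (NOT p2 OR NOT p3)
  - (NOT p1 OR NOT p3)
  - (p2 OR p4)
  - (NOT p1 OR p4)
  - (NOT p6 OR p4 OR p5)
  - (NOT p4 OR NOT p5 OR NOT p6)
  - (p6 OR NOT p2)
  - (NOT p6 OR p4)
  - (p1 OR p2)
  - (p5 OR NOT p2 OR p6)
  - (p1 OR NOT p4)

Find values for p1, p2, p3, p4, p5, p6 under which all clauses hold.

p1 = True, p2 = False, p3 = False, p4 = True, p5 = False, p6 = False

Branch on p1: take p1 = True.
  then p3 is forced to False.
  then p4 is forced to True.
Branch on p2: take p2 = False.
  then p5 is forced to False.
p6 is now unconstrained; take p6 = False.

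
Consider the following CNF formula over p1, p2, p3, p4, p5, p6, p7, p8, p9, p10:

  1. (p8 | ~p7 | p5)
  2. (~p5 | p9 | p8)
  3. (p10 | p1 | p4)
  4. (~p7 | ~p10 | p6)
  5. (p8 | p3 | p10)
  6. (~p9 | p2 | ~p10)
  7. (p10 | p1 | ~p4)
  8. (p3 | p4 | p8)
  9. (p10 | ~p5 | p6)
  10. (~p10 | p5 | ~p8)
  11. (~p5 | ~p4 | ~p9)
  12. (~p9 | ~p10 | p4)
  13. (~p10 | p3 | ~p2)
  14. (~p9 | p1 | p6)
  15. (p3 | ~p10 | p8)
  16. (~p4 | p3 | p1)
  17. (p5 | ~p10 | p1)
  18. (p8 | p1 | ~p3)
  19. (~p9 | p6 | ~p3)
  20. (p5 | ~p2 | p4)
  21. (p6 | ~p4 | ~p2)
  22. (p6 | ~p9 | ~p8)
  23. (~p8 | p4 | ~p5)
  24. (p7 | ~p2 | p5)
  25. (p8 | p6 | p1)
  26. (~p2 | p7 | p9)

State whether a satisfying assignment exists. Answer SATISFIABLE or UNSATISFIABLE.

SATISFIABLE

p1 occurs only positively in the remaining clauses — set p1 = True.
Try p2 = False.
Try p3 = False.
Try p4 = True.
The remaining clauses are satisfied by p5 = True, p6 = False, p7 = False, p8 = True, p9 = False, p10 = True.
Every clause has at least one true literal under this assignment.
So p1=True, p2=False, p3=False, p4=True, p5=True, p6=False, p7=False, p8=True, p9=False, p10=True is a satisfying assignment.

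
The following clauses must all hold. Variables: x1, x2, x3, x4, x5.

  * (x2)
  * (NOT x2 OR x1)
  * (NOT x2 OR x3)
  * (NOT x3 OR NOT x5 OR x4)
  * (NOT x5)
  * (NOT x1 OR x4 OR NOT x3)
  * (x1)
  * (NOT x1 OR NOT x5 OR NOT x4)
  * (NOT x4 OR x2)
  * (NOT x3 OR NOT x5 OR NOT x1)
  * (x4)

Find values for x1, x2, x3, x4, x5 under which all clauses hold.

x1 = T, x2 = T, x3 = T, x4 = T, x5 = F

Check each clause:
  1. (x2) — x2 is true.
  2. (x1 OR NOT x2) — x1 is true.
  3. (x3 OR NOT x2) — x3 is true.
  4. (x4 OR NOT x3 OR NOT x5) — NOT x5 is true.
  5. (NOT x5) — NOT x5 is true.
  6. (x4 OR NOT x1 OR NOT x3) — x4 is true.
  7. (x1) — x1 is true.
  8. (NOT x5 OR NOT x4 OR NOT x1) — NOT x5 is true.
  9. (x2 OR NOT x4) — x2 is true.
  10. (NOT x3 OR NOT x5 OR NOT x1) — NOT x5 is true.
  11. (x4) — x4 is true.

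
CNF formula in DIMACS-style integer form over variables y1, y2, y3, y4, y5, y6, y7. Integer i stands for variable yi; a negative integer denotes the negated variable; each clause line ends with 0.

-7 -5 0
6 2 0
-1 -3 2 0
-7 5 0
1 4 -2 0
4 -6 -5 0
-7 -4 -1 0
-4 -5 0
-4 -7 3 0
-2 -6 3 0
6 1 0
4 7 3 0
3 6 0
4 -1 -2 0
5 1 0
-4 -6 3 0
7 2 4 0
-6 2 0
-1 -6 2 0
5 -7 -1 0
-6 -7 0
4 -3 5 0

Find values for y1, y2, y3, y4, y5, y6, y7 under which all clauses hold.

Set y1 = True and propagate.
Try y2 = True.
  then y4 is forced to True.
  then y7 is forced to False.
  then y5 is forced to False.
The remaining clauses are satisfied by y3 = True, y6 = False.

y1=1, y2=1, y3=1, y4=1, y5=0, y6=0, y7=0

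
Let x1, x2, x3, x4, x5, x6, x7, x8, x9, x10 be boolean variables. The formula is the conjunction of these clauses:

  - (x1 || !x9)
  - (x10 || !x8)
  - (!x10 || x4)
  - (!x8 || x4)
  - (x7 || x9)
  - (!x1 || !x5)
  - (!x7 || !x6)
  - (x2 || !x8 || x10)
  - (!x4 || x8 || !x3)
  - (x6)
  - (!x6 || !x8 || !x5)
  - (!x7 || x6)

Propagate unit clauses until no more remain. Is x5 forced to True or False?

False

(x6) stands alone — x6 = True.
(!x7 || !x6) with x6 = True leaves only !x7, so x7 = False.
(x9 || x7): since x7 = False, the clause reduces to (x9). x9 = True.
(x1 || !x9) with x9 = True leaves only x1, so x1 = True.
(!x1 || !x5): since x1 = True, the clause reduces to (!x5). x5 = False.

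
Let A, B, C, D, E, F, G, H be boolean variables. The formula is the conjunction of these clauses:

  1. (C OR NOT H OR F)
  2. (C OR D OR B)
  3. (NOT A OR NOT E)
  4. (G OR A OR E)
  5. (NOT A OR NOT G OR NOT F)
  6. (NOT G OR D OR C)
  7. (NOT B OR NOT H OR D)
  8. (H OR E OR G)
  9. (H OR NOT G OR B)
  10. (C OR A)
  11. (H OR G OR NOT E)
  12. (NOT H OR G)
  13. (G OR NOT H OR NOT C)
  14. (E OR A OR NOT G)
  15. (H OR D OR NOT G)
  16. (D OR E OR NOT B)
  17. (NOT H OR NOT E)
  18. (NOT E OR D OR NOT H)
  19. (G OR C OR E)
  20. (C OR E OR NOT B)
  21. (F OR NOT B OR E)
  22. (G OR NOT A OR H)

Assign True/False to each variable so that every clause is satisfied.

A = False, B = True, C = True, D = True, E = True, F = True, G = True, H = False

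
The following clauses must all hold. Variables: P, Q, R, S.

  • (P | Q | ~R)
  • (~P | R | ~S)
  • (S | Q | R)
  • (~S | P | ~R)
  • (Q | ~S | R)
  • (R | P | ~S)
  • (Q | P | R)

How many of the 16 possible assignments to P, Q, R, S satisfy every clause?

7

Case analysis on R and P:
  R=1, P=1: remaining (Q,S) ∈ {(0,0); (0,1); (1,0); (1,1)} — 4.
  R=1, P=0: remaining (Q,S) ∈ {(1,0)} — 1.
  R=0, P=1: remaining (Q,S) ∈ {(1,0)} — 1.
  R=0, P=0: remaining (Q,S) ∈ {(1,0)} — 1.
Total: 4 + 1 + 1 + 1 = 7.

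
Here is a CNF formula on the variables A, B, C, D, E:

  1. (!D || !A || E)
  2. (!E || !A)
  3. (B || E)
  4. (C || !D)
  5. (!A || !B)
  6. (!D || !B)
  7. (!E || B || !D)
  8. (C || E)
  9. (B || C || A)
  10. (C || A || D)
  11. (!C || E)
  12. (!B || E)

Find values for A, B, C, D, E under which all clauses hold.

A = False, B = False, C = True, D = False, E = True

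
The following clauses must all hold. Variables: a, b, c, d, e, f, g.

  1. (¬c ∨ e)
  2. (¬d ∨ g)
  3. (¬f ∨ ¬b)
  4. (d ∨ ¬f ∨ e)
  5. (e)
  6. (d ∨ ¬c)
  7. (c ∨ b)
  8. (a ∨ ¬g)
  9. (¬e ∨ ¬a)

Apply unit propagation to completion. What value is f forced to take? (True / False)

False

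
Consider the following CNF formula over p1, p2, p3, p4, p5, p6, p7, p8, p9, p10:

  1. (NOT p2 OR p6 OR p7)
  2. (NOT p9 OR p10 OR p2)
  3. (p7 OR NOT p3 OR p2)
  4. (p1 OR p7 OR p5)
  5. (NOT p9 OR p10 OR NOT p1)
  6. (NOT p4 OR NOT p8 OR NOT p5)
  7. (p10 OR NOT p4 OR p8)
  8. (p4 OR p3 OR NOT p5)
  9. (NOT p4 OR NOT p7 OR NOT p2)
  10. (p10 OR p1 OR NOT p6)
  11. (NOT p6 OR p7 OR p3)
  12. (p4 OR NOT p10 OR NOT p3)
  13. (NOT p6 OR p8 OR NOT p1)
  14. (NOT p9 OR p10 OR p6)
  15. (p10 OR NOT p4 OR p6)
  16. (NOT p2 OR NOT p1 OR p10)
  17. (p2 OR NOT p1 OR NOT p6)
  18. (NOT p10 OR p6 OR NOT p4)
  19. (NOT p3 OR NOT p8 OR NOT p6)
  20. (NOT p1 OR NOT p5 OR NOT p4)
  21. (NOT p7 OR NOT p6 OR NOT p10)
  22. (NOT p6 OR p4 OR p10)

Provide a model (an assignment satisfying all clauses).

Pure literal: p9 appears only negated; assign p9 = False.
Branch on p1: take p1 = True.
Branch on p2: take p2 = False.
  then p6 is forced to False.
For the remaining variables, p3 = False, p4 = False, p5 = False, p7 = False, p8 = False, p10 = True works.

p1=T, p2=F, p3=F, p4=F, p5=F, p6=F, p7=F, p8=F, p9=F, p10=T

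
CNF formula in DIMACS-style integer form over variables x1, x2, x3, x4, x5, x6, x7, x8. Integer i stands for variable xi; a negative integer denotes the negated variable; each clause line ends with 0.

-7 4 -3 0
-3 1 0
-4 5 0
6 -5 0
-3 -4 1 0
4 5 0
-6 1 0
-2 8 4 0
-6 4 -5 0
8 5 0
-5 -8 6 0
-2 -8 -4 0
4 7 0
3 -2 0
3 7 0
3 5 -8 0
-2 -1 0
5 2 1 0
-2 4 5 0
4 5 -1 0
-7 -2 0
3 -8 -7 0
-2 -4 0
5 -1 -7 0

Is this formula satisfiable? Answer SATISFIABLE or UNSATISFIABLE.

SATISFIABLE

Set x1 = True and propagate.
  then x2 is forced to False.
Try x3 = False.
  then x7 is forced to True.
  then x8 is forced to False.
  then x5 is forced to True.
  then x6 is forced to True.
  then x4 is forced to True.
Every clause has at least one true literal under this assignment.
So x1=T  x2=F  x3=F  x4=T  x5=T  x6=T  x7=T  x8=F is a satisfying assignment.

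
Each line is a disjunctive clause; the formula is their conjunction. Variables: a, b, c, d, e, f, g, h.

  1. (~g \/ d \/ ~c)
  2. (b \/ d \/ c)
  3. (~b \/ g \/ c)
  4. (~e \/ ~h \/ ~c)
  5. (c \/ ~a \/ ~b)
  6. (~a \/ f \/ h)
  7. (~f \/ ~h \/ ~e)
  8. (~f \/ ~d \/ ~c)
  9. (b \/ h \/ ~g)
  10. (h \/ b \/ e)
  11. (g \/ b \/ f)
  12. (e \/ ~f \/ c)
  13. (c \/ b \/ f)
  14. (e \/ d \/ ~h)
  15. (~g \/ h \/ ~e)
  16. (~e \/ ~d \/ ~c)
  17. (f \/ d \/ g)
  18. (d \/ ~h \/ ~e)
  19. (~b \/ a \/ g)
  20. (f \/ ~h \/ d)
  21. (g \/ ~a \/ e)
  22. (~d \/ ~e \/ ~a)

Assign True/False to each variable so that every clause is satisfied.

a = F, b = T, c = F, d = F, e = F, f = F, g = T, h = F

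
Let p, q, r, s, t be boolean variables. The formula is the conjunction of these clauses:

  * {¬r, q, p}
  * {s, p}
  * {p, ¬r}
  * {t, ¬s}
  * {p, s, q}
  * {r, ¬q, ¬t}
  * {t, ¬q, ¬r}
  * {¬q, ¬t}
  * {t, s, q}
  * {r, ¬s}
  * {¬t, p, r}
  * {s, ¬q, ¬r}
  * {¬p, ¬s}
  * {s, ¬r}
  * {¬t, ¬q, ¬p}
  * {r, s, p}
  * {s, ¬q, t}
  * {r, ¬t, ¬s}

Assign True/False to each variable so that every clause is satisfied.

Try p = True.
  then s is forced to False.
  then r is forced to False.
Try q = False.
  then t is forced to True.
Every clause has at least one true literal under this assignment.

p = T, q = F, r = F, s = F, t = T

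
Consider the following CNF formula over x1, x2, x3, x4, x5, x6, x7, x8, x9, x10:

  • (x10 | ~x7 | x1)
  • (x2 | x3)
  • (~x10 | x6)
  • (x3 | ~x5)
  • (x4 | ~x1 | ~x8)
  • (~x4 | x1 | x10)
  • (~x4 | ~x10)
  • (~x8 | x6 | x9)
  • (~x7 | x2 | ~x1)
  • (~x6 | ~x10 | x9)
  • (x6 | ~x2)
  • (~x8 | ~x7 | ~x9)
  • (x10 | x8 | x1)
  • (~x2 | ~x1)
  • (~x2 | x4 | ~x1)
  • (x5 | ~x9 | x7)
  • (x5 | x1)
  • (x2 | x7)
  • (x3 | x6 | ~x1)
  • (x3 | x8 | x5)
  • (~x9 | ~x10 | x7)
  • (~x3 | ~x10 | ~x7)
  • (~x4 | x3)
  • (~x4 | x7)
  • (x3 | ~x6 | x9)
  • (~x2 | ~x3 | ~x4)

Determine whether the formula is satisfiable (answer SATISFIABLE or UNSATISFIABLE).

Try x1 = False.
  then x5 is forced to True.
  then x3 is forced to True.
Branch on x2: take x2 = True.
  then x6 is forced to True.
  then x4 is forced to False.
The remaining clauses are satisfied by x7 = False, x8 = True, x9 = False, x10 = False.
Every clause has at least one true literal under this assignment.
So x1 = False  x2 = True  x3 = True  x4 = False  x5 = True  x6 = True  x7 = False  x8 = True  x9 = False  x10 = False is a satisfying assignment.

SATISFIABLE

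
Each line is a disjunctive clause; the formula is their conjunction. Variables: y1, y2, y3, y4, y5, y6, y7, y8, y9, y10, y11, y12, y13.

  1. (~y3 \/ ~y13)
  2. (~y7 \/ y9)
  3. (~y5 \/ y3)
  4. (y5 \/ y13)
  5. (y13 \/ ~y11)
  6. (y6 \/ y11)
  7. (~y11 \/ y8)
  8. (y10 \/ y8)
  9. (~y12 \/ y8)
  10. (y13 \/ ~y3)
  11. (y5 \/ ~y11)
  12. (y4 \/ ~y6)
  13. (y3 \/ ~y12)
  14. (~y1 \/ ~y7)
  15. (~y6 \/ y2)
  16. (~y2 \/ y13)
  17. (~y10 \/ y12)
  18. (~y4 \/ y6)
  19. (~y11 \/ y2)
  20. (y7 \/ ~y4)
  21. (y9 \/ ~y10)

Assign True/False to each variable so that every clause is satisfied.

y1 = F, y2 = T, y3 = F, y4 = T, y5 = F, y6 = T, y7 = T, y8 = T, y9 = T, y10 = F, y11 = F, y12 = F, y13 = T

y1 occurs only negated in the remaining clauses — set y1 = False.
y8 occurs only positively in the remaining clauses — set y8 = True.
Try y2 = True.
  then y13 is forced to True.
  then y3 is forced to False.
  then y5 is forced to False.
  then y11 is forced to False.
  then y6 is forced to True.
  then y4 is forced to True.
  then y12 is forced to False.
  then y10 is forced to False.
  then y7 is forced to True.
  then y9 is forced to True.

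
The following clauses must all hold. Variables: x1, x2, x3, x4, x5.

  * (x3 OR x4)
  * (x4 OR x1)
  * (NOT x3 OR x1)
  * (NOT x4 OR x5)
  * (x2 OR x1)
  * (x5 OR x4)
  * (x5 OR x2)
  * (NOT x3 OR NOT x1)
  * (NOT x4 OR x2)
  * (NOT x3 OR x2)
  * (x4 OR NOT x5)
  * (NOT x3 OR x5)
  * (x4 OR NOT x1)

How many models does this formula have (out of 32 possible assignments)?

The models are:
  x1=F x2=T x3=F x4=T x5=T
  x1=T x2=T x3=F x4=T x5=T
That's 2 in total.

2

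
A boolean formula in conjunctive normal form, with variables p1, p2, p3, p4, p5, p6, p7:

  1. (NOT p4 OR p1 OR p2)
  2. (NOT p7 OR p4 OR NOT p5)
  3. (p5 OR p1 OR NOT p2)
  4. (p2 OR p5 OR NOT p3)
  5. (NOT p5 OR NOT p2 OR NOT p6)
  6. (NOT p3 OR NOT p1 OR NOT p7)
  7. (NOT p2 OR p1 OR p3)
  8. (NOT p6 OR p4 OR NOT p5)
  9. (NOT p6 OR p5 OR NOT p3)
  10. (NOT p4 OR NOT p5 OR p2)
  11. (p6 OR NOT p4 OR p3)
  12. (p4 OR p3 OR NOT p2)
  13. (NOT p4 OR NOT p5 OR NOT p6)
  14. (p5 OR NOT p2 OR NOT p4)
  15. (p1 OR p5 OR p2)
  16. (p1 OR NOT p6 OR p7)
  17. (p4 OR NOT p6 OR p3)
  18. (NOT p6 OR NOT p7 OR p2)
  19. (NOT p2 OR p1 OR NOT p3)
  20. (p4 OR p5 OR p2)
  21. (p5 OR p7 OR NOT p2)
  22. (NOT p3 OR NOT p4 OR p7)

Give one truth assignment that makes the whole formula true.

p1 = 0, p2 = 0, p3 = 0, p4 = 0, p5 = 1, p6 = 0, p7 = 0

Check each clause:
  1. (NOT p4 OR p1 OR p2) — NOT p4 is true.
  2. (NOT p7 OR NOT p5 OR p4) — NOT p7 is true.
  3. (p1 OR p5 OR NOT p2) — p5 is true.
  4. (NOT p3 OR p5 OR p2) — p5 is true.
  5. (NOT p6 OR NOT p5 OR NOT p2) — NOT p6 is true.
  6. (NOT p7 OR NOT p3 OR NOT p1) — NOT p7 is true.
  7. (p1 OR p3 OR NOT p2) — NOT p2 is true.
  8. (p4 OR NOT p5 OR NOT p6) — NOT p6 is true.
  9. (NOT p3 OR p5 OR NOT p6) — NOT p6 is true.
  10. (NOT p4 OR p2 OR NOT p5) — NOT p4 is true.
  11. (p6 OR p3 OR NOT p4) — NOT p4 is true.
  12. (p3 OR NOT p2 OR p4) — NOT p2 is true.
  13. (NOT p6 OR NOT p5 OR NOT p4) — NOT p6 is true.
  14. (NOT p2 OR p5 OR NOT p4) — NOT p4 is true.
  15. (p5 OR p2 OR p1) — p5 is true.
  16. (NOT p6 OR p7 OR p1) — NOT p6 is true.
  17. (NOT p6 OR p4 OR p3) — NOT p6 is true.
  18. (p2 OR NOT p7 OR NOT p6) — NOT p7 is true.
  19. (p1 OR NOT p3 OR NOT p2) — NOT p3 is true.
  20. (p5 OR p4 OR p2) — p5 is true.
  21. (p7 OR NOT p2 OR p5) — p5 is true.
  22. (NOT p4 OR p7 OR NOT p3) — NOT p4 is true.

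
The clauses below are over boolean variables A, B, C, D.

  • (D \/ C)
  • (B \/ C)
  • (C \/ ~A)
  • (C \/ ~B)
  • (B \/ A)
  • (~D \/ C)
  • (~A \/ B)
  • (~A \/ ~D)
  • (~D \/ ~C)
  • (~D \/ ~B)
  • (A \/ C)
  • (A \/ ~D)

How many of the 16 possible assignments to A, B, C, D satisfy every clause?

2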